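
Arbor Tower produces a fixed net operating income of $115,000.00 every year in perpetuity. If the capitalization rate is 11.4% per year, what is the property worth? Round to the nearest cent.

$1008771.93

Level perpetuity: PV = C / r = $115,000.00 / 0.114 = $1,008,771.93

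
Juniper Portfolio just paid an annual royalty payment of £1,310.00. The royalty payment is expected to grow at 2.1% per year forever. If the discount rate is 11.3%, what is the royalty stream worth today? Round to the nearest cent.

D₁ = D₀ × (1 + g) = £1,310.00 × 1.021 = £1,337.5100
Growing perpetuity: P = D₁ / (r − g) = £1,337.5100 / (0.113 − 0.021) = £14,538.15

£14538.15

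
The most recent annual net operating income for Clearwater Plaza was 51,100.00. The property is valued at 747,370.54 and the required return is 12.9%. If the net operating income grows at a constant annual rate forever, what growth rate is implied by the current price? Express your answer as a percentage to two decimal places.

P = D₀(1+g)/(r−g) ⇒ P(r−g) = D₀(1+g) ⇒ g(P+D₀) = P·r − D₀
g = (P·r − D₀)/(P + D₀) = (747,370.54×0.129 − 51,100.00) / (747,370.54 + 51,100.00) = 0.056747

5.67%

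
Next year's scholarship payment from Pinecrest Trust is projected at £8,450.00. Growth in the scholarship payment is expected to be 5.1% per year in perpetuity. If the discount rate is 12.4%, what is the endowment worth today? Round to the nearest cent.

Growing perpetuity: P = D₁ / (r − g) = £8,450.0000 / (0.124 − 0.051) = £115,753.42

£115753.42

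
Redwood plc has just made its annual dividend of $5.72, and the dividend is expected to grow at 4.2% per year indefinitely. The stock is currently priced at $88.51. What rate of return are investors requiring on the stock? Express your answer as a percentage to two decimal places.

10.93%

D₁ = $5.72 × 1.042 = $5.9602
P = D₁/(r − g) ⇒ r = D₁/P + g = $5.9602/$88.51 + 0.042 = 0.067340 + 0.042 = 0.109340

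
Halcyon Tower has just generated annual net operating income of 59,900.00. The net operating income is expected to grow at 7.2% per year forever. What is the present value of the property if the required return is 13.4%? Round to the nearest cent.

1035690.32

D₁ = D₀ × (1 + g) = 59,900.00 × 1.072 = 64,212.8000
Growing perpetuity: P = D₁ / (r − g) = 64,212.8000 / (0.134 − 0.072) = 1,035,690.32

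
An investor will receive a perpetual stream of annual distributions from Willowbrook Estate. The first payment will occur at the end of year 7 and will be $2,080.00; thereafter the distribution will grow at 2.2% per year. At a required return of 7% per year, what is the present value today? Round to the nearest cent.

Value at end of year 6: C₁ / (r − g) = $2,080.00 / (0.07 − 0.022) = $43,333.3333
Discount to today: PV = $43,333.3333 / (1 + 0.07)^6 = $43,333.3333 / 1.500730 = $28,874.83

$28874.83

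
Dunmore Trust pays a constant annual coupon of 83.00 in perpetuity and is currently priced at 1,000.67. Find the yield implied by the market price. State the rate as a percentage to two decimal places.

8.29%

P = C/r ⇒ r = C/P = 83.00/1,000.67 = 0.082944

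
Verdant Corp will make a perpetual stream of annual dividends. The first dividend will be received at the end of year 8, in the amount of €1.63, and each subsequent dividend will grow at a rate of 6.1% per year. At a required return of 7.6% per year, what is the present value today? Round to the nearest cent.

Value at end of year 7: C₁ / (r − g) = €1.63 / (0.076 − 0.061) = €108.6667
Discount to today: PV = €108.6667 / (1 + 0.076)^7 = €108.6667 / 1.669882 = €65.07

€65.07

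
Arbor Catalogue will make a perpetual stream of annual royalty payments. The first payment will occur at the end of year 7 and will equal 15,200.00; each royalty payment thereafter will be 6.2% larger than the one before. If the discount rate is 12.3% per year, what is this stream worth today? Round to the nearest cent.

Value at end of year 6: C₁ / (r − g) = 15,200.00 / (0.123 − 0.062) = 249,180.3279
Discount to today: PV = 249,180.3279 / (1 + 0.123)^6 = 249,180.3279 / 2.005758 = 124,232.50

124232.50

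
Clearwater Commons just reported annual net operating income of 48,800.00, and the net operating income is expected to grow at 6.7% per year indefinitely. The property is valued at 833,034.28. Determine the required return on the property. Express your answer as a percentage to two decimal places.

D₁ = 48,800.00 × 1.067 = 52,069.6000
P = D₁/(r − g) ⇒ r = D₁/P + g = 52,069.6000/833,034.28 + 0.067 = 0.062506 + 0.067 = 0.129506

12.95%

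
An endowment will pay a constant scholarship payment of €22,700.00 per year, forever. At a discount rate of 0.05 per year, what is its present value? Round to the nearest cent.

Level perpetuity: PV = C / r = €22,700.00 / 0.05 = €454,000.00

€454000.00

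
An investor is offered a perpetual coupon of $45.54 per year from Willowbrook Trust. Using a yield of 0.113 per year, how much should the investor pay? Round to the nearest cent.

Level perpetuity: PV = C / r = $45.54 / 0.113 = $403.01

$403.01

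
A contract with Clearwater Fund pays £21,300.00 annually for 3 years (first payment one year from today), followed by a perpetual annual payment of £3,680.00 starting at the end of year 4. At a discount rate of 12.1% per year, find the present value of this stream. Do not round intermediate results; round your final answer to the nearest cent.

£72660.87

PV of 3-year annuity: £21,300.00 × [1 − (1+0.121)^−3] / 0.121 = 51071.22246
Perpetuity value at year 3: £3,680.00 / 0.121 = 30413.22314
PV of perpetuity: 30413.22314 / (1+0.121)^3 = 21589.65043
Total PV = 51071.22246 + 21589.65043 = 72660.87289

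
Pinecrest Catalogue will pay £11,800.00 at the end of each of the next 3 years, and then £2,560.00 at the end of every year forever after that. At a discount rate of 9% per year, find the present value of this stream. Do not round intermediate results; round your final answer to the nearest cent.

PV of 3-year annuity: £11,800.00 × [1 − (1+0.09)^−3] / 0.09 = 29869.27706
Perpetuity value at year 3: £2,560.00 / 0.09 = 28444.44444
PV of perpetuity: 28444.44444 / (1+0.09)^3 = 21964.33010
Total PV = 29869.27706 + 21964.33010 = 51833.60716

£51833.61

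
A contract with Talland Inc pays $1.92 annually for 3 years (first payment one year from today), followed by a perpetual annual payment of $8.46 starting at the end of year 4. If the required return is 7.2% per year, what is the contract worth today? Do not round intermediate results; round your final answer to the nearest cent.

PV of 3-year annuity: $1.92 × [1 − (1+0.072)^−3] / 0.072 = 5.02033
Perpetuity value at year 3: $8.46 / 0.072 = 117.50000
PV of perpetuity: 117.50000 / (1+0.072)^3 = 95.37916
Total PV = 5.02033 + 95.37916 = 100.39950

$100.40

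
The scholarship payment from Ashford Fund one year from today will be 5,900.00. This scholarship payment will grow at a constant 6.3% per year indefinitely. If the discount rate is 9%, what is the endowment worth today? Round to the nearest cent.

Growing perpetuity: P = D₁ / (r − g) = 5,900.0000 / (0.09 − 0.063) = 218,518.52

218518.52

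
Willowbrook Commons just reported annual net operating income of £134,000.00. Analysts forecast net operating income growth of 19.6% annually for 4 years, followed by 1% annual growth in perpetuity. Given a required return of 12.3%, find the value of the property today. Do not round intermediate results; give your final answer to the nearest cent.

D_1 = 160264.00000
D_2 = 191675.74400
D_3 = 229244.18982
D_4 = 274176.05103
Terminal value at year 4: TV = D_4×(1+g_2)/(r−g_2) = 276917.81154/0.113 = 2450600.10212
P_0 = D_1/(1+r)^1 + D_2/(1+r)^2 + D_3/(1+r)^3 + D_4/(1+r)^4 + TV/(1+r)^4
    = 142710.59662 + 151987.42080 + 161867.27985 + 172389.37373 + 1540825.37583 = 2169780.04682

£2169780.05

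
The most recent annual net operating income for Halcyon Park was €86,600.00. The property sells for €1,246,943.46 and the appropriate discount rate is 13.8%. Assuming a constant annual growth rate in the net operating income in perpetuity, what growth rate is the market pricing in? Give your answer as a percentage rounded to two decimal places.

6.41%

P = D₀(1+g)/(r−g) ⇒ P(r−g) = D₀(1+g) ⇒ g(P+D₀) = P·r − D₀
g = (P·r − D₀)/(P + D₀) = (€1,246,943.46×0.138 − €86,600.00) / (€1,246,943.46 + €86,600.00) = 0.064099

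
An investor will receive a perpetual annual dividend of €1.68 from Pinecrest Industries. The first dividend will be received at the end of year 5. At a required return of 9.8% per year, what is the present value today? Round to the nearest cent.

Value at end of year 4: C / r = €1.68 / 0.098 = €17.1429
Discount to today: PV = €17.1429 / (1 + 0.098)^4 = €17.1429 / 1.453481 = €11.79

€11.79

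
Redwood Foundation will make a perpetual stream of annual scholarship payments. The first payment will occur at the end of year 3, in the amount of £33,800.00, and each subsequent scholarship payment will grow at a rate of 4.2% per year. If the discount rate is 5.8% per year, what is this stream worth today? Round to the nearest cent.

£1887232.39

Value at end of year 2: C₁ / (r − g) = £33,800.00 / (0.058 − 0.042) = £2,112,500.0000
Discount to today: PV = £2,112,500.0000 / (1 + 0.058)^2 = £2,112,500.0000 / 1.119364 = £1,887,232.39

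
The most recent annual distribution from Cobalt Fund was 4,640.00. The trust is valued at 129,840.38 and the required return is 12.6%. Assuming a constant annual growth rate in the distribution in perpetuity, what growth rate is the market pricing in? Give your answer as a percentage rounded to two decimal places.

8.71%

P = D₀(1+g)/(r−g) ⇒ P(r−g) = D₀(1+g) ⇒ g(P+D₀) = P·r − D₀
g = (P·r − D₀)/(P + D₀) = (129,840.38×0.126 − 4,640.00) / (129,840.38 + 4,640.00) = 0.087149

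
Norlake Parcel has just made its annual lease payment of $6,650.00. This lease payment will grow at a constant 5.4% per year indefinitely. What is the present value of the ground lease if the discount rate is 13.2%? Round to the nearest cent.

$89860.26

D₁ = D₀ × (1 + g) = $6,650.00 × 1.054 = $7,009.1000
Growing perpetuity: P = D₁ / (r − g) = $7,009.1000 / (0.132 − 0.054) = $89,860.26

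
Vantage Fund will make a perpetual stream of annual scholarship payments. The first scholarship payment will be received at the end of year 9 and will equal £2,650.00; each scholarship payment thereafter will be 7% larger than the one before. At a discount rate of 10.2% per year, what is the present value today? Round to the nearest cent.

Value at end of year 8: C₁ / (r − g) = £2,650.00 / (0.102 − 0.07) = £82,812.5000
Discount to today: PV = £82,812.5000 / (1 + 0.102)^8 = £82,812.5000 / 2.174967 = £38,075.28

£38075.28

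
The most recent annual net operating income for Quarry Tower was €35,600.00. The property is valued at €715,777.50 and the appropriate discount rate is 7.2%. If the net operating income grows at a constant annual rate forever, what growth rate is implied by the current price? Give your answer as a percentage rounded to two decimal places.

2.12%

P = D₀(1+g)/(r−g) ⇒ P(r−g) = D₀(1+g) ⇒ g(P+D₀) = P·r − D₀
g = (P·r − D₀)/(P + D₀) = (€715,777.50×0.072 − €35,600.00) / (€715,777.50 + €35,600.00) = 0.021209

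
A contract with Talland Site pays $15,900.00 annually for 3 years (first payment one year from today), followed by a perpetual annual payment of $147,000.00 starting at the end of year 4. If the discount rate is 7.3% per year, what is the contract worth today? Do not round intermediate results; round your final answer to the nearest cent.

$1671527.89

PV of 3-year annuity: $15,900.00 × [1 − (1+0.073)^−3] / 0.073 = 41498.96905
Perpetuity value at year 3: $147,000.00 / 0.073 = 2013698.63014
PV of perpetuity: 2013698.63014 / (1+0.073)^3 = 1630028.91624
Total PV = 41498.96905 + 1630028.91624 = 1671527.88529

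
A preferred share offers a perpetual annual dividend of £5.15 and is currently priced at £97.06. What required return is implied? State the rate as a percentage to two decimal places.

5.31%

P = C/r ⇒ r = C/P = £5.15/£97.06 = 0.053060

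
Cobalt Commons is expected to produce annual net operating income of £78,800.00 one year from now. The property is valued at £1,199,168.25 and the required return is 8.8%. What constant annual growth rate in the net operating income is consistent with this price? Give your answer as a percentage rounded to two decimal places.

2.23%

P = D₁/(r−g) ⇒ g = r − D₁/P = 0.088 − £78,800.00/£1,199,168.25 = 0.022288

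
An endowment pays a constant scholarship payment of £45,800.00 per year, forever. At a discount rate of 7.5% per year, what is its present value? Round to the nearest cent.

£610666.67

Level perpetuity: PV = C / r = £45,800.00 / 0.075 = £610,666.67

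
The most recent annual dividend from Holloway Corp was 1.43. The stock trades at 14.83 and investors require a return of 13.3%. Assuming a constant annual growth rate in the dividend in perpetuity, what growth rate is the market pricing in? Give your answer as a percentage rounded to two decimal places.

P = D₀(1+g)/(r−g) ⇒ P(r−g) = D₀(1+g) ⇒ g(P+D₀) = P·r − D₀
g = (P·r − D₀)/(P + D₀) = (14.83×0.133 − 1.43) / (14.83 + 1.43) = 0.033357

3.34%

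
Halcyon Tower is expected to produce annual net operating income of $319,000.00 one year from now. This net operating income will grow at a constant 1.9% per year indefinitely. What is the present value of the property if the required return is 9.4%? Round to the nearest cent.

Growing perpetuity: P = D₁ / (r − g) = $319,000.0000 / (0.094 − 0.019) = $4,253,333.33

$4253333.33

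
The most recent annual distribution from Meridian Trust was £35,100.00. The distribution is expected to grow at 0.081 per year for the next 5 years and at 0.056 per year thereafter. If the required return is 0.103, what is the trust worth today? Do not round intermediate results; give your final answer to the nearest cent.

£878330.50

D_1 = 37943.10000
D_2 = 41016.49110
D_3 = 44338.82688
D_4 = 47930.27186
D_5 = 51812.62388
Terminal value at year 5: TV = D_5×(1+g_2)/(r−g_2) = 54714.13081/0.047 = 1164130.44285
P_0 = D_1/(1+r)^1 + D_2/(1+r)^2 + D_3/(1+r)^3 + D_4/(1+r)^4 + D_5/(1+r)^5 + TV/(1+r)^5
    = 34399.90934 + 33713.78241 + 33041.34069 + 32382.31123 + 31736.42651 + 713056.73178 = 878330.50195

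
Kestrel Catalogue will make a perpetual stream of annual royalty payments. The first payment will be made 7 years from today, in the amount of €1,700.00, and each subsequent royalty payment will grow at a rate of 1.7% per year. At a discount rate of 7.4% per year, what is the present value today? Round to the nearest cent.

Value at end of year 6: C₁ / (r − g) = €1,700.00 / (0.074 − 0.017) = €29,824.5614
Discount to today: PV = €29,824.5614 / (1 + 0.074)^6 = €29,824.5614 / 1.534708 = €19,433.38

€19433.38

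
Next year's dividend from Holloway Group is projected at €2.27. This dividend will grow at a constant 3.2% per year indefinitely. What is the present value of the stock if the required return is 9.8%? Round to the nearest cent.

€34.39

Growing perpetuity: P = D₁ / (r − g) = €2.2700 / (0.098 − 0.032) = €34.39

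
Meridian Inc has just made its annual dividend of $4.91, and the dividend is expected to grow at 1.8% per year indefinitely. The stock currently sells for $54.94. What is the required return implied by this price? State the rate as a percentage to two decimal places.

D₁ = $4.91 × 1.018 = $4.9984
P = D₁/(r − g) ⇒ r = D₁/P + g = $4.9984/$54.94 + 0.018 = 0.090979 + 0.018 = 0.108979

10.90%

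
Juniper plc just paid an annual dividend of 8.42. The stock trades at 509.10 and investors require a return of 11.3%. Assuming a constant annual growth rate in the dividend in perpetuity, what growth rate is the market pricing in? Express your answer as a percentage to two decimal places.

P = D₀(1+g)/(r−g) ⇒ P(r−g) = D₀(1+g) ⇒ g(P+D₀) = P·r − D₀
g = (P·r − D₀)/(P + D₀) = (509.10×0.113 − 8.42) / (509.10 + 8.42) = 0.094892

9.49%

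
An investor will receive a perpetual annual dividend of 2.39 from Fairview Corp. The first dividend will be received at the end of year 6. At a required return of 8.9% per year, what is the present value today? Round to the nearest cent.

Value at end of year 5: C / r = 2.39 / 0.089 = 26.8539
Discount to today: PV = 26.8539 / (1 + 0.089)^5 = 26.8539 / 1.531579 = 17.53

17.53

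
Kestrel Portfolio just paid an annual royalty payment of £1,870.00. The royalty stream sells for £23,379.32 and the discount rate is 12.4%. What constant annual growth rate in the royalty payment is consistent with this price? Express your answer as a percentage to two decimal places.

4.08%

P = D₀(1+g)/(r−g) ⇒ P(r−g) = D₀(1+g) ⇒ g(P+D₀) = P·r − D₀
g = (P·r − D₀)/(P + D₀) = (£23,379.32×0.124 − £1,870.00) / (£23,379.32 + £1,870.00) = 0.040755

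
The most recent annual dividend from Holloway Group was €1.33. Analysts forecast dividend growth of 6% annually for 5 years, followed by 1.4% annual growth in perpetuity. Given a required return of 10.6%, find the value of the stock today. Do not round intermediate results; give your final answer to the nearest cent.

€17.72

D_1 = 1.40980
D_2 = 1.49439
D_3 = 1.58405
D_4 = 1.67909
D_5 = 1.77984
Terminal value at year 5: TV = D_5×(1+g_2)/(r−g_2) = 1.80476/0.092 = 19.61693
P_0 = D_1/(1+r)^1 + D_2/(1+r)^2 + D_3/(1+r)^3 + D_4/(1+r)^4 + D_5/(1+r)^5 + TV/(1+r)^5
    = 1.27468 + 1.22167 + 1.17086 + 1.12216 + 1.07549 + 11.85374 = 17.71860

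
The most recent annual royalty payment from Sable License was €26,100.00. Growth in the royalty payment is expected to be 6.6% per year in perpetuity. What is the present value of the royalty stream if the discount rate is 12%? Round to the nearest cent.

€515233.33

D₁ = D₀ × (1 + g) = €26,100.00 × 1.066 = €27,822.6000
Growing perpetuity: P = D₁ / (r − g) = €27,822.6000 / (0.12 − 0.066) = €515,233.33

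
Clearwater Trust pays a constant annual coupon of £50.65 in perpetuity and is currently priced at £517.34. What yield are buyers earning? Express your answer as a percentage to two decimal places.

9.79%

P = C/r ⇒ r = C/P = £50.65/£517.34 = 0.097905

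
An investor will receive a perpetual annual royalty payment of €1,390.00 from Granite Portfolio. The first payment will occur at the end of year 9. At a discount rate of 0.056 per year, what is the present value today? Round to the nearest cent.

Value at end of year 8: C / r = €1,390.00 / 0.056 = €24,821.4286
Discount to today: PV = €24,821.4286 / (1 + 0.056)^8 = €24,821.4286 / 1.546363 = €16,051.49

€16051.49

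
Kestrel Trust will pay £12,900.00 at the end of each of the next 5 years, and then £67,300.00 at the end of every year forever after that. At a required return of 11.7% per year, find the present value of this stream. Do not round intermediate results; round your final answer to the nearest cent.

£377647.65

PV of 5-year annuity: £12,900.00 × [1 − (1+0.117)^−5] / 0.117 = 46849.29678
Perpetuity value at year 5: £67,300.00 / 0.117 = 575213.67521
PV of perpetuity: 575213.67521 / (1+0.117)^5 = 330798.35171
Total PV = 46849.29678 + 330798.35171 = 377647.64849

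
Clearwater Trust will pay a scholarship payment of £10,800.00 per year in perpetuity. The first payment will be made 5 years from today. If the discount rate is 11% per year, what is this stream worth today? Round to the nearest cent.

Value at end of year 4: C / r = £10,800.00 / 0.11 = £98,181.8182
Discount to today: PV = £98,181.8182 / (1 + 0.11)^4 = £98,181.8182 / 1.518070 = £64,675.40

£64675.40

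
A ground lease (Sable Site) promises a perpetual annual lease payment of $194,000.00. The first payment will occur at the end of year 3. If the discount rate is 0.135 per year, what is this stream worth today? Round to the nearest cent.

Value at end of year 2: C / r = $194,000.00 / 0.135 = $1,437,037.0370
Discount to today: PV = $1,437,037.0370 / (1 + 0.135)^2 = $1,437,037.0370 / 1.288225 = $1,115,517.12

$1115517.12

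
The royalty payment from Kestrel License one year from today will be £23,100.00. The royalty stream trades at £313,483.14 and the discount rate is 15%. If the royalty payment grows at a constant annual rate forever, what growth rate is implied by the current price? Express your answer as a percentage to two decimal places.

7.63%

P = D₁/(r−g) ⇒ g = r − D₁/P = 0.15 − £23,100.00/£313,483.14 = 0.076312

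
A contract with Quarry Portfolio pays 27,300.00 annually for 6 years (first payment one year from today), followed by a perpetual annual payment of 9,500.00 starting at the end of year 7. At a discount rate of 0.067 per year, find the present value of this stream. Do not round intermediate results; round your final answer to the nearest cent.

PV of 6-year annuity: 27,300.00 × [1 − (1+0.067)^−6] / 0.067 = 131340.48477
Perpetuity value at year 6: 9,500.00 / 0.067 = 141791.04478
PV of perpetuity: 141791.04478 / (1+0.067)^6 = 96086.48048
Total PV = 131340.48477 + 96086.48048 = 227426.96525

227426.97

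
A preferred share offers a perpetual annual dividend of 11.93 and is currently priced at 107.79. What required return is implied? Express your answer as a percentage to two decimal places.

11.07%

P = C/r ⇒ r = C/P = 11.93/107.79 = 0.110678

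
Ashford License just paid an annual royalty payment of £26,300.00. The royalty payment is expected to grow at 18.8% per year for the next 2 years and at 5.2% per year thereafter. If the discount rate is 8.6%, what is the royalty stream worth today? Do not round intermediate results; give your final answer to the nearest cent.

D_1 = 31244.40000
D_2 = 37118.34720
Terminal value at year 2: TV = D_2×(1+g_2)/(r−g_2) = 39048.50125/0.034 = 1148485.33101
P_0 = D_1/(1+r)^1 + D_2/(1+r)^2 + TV/(1+r)^2
    = 28770.16575 + 31472.33601 + 973791.10240 = 1034033.60416

£1034033.60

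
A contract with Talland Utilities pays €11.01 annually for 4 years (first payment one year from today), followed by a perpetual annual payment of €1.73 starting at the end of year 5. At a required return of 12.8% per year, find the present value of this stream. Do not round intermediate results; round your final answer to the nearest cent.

PV of 4-year annuity: €11.01 × [1 − (1+0.128)^−4] / 0.128 = 32.88549
Perpetuity value at year 4: €1.73 / 0.128 = 13.51562
PV of perpetuity: 13.51562 / (1+0.128)^4 = 8.34833
Total PV = 32.88549 + 8.34833 = 41.23382

€41.23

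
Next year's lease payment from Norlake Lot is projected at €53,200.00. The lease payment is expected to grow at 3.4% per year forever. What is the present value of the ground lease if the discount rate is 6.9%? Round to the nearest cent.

Growing perpetuity: P = D₁ / (r − g) = €53,200.0000 / (0.069 − 0.034) = €1,520,000.00

€1520000.00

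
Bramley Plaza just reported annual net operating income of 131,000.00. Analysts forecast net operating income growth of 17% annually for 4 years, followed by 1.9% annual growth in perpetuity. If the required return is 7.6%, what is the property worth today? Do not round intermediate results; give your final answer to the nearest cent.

D_1 = 153270.00000
D_2 = 179325.90000
D_3 = 209811.30300
D_4 = 245479.22451
Terminal value at year 4: TV = D_4×(1+g_2)/(r−g_2) = 250143.32978/0.057 = 4388479.46975
P_0 = D_1/(1+r)^1 + D_2/(1+r)^2 + D_3/(1+r)^3 + D_4/(1+r)^4 + TV/(1+r)^4
    = 142444.23792 + 154888.25127 + 168419.38103 + 183132.59833 + 3273896.80167 = 3922781.27021

3922781.27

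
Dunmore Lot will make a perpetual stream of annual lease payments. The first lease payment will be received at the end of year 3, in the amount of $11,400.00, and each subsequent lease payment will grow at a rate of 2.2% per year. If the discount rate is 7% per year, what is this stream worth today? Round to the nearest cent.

Value at end of year 2: C₁ / (r − g) = $11,400.00 / (0.07 − 0.022) = $237,500.0000
Discount to today: PV = $237,500.0000 / (1 + 0.07)^2 = $237,500.0000 / 1.144900 = $207,441.70

$207441.70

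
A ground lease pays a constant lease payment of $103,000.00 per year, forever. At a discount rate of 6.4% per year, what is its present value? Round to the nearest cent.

$1609375.00

Level perpetuity: PV = C / r = $103,000.00 / 0.064 = $1,609,375.00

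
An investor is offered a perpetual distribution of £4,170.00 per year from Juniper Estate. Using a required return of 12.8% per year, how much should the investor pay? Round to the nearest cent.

£32578.13

Level perpetuity: PV = C / r = £4,170.00 / 0.128 = £32,578.13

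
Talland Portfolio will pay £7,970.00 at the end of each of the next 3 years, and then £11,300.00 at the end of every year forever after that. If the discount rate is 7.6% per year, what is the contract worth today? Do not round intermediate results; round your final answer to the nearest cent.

£140040.16

PV of 3-year annuity: £7,970.00 × [1 − (1+0.076)^−3] / 0.076 = 20688.61610
Perpetuity value at year 3: £11,300.00 / 0.076 = 148684.21053
PV of perpetuity: 148684.21053 / (1+0.076)^3 = 119351.54278
Total PV = 20688.61610 + 119351.54278 = 140040.15888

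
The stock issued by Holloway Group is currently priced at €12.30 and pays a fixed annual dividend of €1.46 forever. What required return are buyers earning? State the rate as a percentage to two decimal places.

P = C/r ⇒ r = C/P = €1.46/€12.30 = 0.118699

11.87%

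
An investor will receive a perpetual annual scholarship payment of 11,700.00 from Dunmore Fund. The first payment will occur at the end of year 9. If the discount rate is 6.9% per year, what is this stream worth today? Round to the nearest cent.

Value at end of year 8: C / r = 11,700.00 / 0.069 = 169,565.2174
Discount to today: PV = 169,565.2174 / (1 + 0.069)^8 = 169,565.2174 / 1.705382 = 99,429.47

99429.47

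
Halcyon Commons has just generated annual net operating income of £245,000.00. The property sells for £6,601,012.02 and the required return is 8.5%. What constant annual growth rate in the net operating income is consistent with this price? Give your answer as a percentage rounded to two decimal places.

4.62%

P = D₀(1+g)/(r−g) ⇒ P(r−g) = D₀(1+g) ⇒ g(P+D₀) = P·r − D₀
g = (P·r − D₀)/(P + D₀) = (£6,601,012.02×0.085 − £245,000.00) / (£6,601,012.02 + £245,000.00) = 0.046171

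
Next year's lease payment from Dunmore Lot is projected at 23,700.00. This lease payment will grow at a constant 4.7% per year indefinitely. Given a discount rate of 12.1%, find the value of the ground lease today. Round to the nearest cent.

Growing perpetuity: P = D₁ / (r − g) = 23,700.0000 / (0.121 − 0.047) = 320,270.27

320270.27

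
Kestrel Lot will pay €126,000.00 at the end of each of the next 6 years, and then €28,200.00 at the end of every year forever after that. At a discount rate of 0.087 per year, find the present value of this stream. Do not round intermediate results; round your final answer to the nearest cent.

PV of 6-year annuity: €126,000.00 × [1 − (1+0.087)^−6] / 0.087 = 570317.28091
Perpetuity value at year 6: €28,200.00 / 0.087 = 324137.93103
PV of perpetuity: 324137.93103 / (1+0.087)^6 = 196495.49197
Total PV = 570317.28091 + 196495.49197 = 766812.77288

€766812.77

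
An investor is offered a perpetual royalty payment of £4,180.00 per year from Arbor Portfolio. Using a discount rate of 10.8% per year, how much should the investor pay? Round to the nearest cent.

£38703.70

Level perpetuity: PV = C / r = £4,180.00 / 0.108 = £38,703.70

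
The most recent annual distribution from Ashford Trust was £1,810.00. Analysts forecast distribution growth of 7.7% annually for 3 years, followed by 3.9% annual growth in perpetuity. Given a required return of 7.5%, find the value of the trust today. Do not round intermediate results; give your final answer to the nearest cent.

£57980.95

D_1 = 1949.37000
D_2 = 2099.47149
D_3 = 2261.13079
Terminal value at year 3: TV = D_3×(1+g_2)/(r−g_2) = 2349.31490/0.036 = 65258.74710
P_0 = D_1/(1+r)^1 + D_2/(1+r)^2 + D_3/(1+r)^3 + TV/(1+r)^3
    = 1813.36744 + 1816.74115 + 1820.12113 + 52530.71823 = 57980.94796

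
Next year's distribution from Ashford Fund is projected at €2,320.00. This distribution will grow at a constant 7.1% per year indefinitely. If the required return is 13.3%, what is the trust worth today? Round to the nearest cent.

€37419.35

Growing perpetuity: P = D₁ / (r − g) = €2,320.0000 / (0.133 − 0.071) = €37,419.35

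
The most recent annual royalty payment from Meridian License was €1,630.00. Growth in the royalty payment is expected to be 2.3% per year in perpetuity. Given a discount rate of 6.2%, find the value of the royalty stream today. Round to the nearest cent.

D₁ = D₀ × (1 + g) = €1,630.00 × 1.023 = €1,667.4900
Growing perpetuity: P = D₁ / (r − g) = €1,667.4900 / (0.062 − 0.023) = €42,756.15

€42756.15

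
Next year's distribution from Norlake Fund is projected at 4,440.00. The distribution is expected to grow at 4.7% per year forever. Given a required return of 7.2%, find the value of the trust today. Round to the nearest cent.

177600.00

Growing perpetuity: P = D₁ / (r − g) = 4,440.0000 / (0.072 − 0.047) = 177,600.00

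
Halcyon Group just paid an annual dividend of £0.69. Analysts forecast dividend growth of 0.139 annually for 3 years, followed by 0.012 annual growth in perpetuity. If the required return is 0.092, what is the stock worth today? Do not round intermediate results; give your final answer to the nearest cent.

£12.16

D_1 = 0.78591
D_2 = 0.89515
D_3 = 1.01958
Terminal value at year 3: TV = D_3×(1+g_2)/(r−g_2) = 1.03181/0.08 = 12.89766
P_0 = D_1/(1+r)^1 + D_2/(1+r)^2 + D_3/(1+r)^3 + TV/(1+r)^3
    = 0.71970 + 0.75067 + 0.78298 + 9.90474 = 12.15809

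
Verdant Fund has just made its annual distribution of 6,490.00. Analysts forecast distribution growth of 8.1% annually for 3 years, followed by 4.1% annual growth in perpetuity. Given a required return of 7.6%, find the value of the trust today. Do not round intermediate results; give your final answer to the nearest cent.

215386.13

D_1 = 7015.69000
D_2 = 7583.96089
D_3 = 8198.26172
Terminal value at year 3: TV = D_3×(1+g_2)/(r−g_2) = 8534.39045/0.035 = 243839.72722
P_0 = D_1/(1+r)^1 + D_2/(1+r)^2 + D_3/(1+r)^3 + TV/(1+r)^3
    = 6520.15799 + 6550.45612 + 6580.89505 + 195734.62126 = 215386.13042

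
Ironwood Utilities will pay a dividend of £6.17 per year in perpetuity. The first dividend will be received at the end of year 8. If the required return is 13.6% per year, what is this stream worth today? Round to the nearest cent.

£18.58

Value at end of year 7: C / r = £6.17 / 0.136 = £45.3676
Discount to today: PV = £45.3676 / (1 + 0.136)^7 = £45.3676 / 2.441453 = £18.58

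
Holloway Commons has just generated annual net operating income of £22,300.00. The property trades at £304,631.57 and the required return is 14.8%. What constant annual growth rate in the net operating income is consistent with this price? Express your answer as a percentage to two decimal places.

6.97%

P = D₀(1+g)/(r−g) ⇒ P(r−g) = D₀(1+g) ⇒ g(P+D₀) = P·r − D₀
g = (P·r − D₀)/(P + D₀) = (£304,631.57×0.148 − £22,300.00) / (£304,631.57 + £22,300.00) = 0.069695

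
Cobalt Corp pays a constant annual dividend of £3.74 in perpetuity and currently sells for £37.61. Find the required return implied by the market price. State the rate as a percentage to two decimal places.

9.94%

P = C/r ⇒ r = C/P = £3.74/£37.61 = 0.099442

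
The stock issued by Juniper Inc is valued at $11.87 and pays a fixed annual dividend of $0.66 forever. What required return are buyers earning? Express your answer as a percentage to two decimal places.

P = C/r ⇒ r = C/P = $0.66/$11.87 = 0.055602

5.56%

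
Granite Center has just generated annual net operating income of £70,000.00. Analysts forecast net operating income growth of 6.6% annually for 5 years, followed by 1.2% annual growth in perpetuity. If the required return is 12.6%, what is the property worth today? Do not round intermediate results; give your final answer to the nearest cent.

D_1 = 74620.00000
D_2 = 79544.92000
D_3 = 84794.88472
D_4 = 90391.34711
D_5 = 96357.17602
Terminal value at year 5: TV = D_5×(1+g_2)/(r−g_2) = 97513.46213/0.114 = 855381.24678
P_0 = D_1/(1+r)^1 + D_2/(1+r)^2 + D_3/(1+r)^3 + D_4/(1+r)^4 + D_5/(1+r)^5 + TV/(1+r)^5
    = 66269.98224 + 62738.72208 + 59395.62854 + 56230.67498 + 53234.36903 + 472571.76719 = 770441.14407

£770441.14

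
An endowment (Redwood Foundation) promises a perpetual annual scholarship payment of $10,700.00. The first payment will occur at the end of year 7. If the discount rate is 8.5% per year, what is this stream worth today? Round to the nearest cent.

Value at end of year 6: C / r = $10,700.00 / 0.085 = $125,882.3529
Discount to today: PV = $125,882.3529 / (1 + 0.085)^6 = $125,882.3529 / 1.631468 = $77,158.97

$77158.97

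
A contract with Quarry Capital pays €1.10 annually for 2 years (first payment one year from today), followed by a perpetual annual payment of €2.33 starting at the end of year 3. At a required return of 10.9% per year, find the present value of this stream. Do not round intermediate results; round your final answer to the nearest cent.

PV of 2-year annuity: €1.10 × [1 − (1+0.109)^−2] / 0.109 = 1.88628
Perpetuity value at year 2: €2.33 / 0.109 = 21.37615
PV of perpetuity: 21.37615 / (1+0.109)^2 = 17.38066
Total PV = 1.88628 + 17.38066 = 19.26694

€19.27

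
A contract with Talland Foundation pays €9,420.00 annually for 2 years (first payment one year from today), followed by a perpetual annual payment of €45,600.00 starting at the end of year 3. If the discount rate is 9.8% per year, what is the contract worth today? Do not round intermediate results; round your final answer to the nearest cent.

€402345.45

PV of 2-year annuity: €9,420.00 × [1 − (1+0.098)^−2] / 0.098 = 16392.74588
Perpetuity value at year 2: €45,600.00 / 0.098 = 465306.12245
PV of perpetuity: 465306.12245 / (1+0.098)^2 = 385952.70292
Total PV = 16392.74588 + 385952.70292 = 402345.44879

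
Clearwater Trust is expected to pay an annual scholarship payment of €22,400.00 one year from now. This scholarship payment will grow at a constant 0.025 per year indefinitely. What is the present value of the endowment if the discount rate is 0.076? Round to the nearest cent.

€439215.69

Growing perpetuity: P = D₁ / (r − g) = €22,400.0000 / (0.076 − 0.025) = €439,215.69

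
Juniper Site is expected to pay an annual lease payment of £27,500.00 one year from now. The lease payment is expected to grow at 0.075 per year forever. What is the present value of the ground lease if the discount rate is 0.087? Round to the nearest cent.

£2291666.67

Growing perpetuity: P = D₁ / (r − g) = £27,500.0000 / (0.087 − 0.075) = £2,291,666.67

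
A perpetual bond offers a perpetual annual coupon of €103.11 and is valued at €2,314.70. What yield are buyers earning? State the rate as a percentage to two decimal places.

4.45%

P = C/r ⇒ r = C/P = €103.11/€2,314.70 = 0.044546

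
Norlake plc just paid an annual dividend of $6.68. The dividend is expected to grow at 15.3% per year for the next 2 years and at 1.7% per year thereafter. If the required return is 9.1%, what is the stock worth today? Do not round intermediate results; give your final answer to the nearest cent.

D_1 = 7.70204
D_2 = 8.88045
Terminal value at year 2: TV = D_2×(1+g_2)/(r−g_2) = 9.03142/0.074 = 122.04621
P_0 = D_1/(1+r)^1 + D_2/(1+r)^2 + TV/(1+r)^2
    = 7.05962 + 7.46080 + 102.53563 = 117.05605

$117.06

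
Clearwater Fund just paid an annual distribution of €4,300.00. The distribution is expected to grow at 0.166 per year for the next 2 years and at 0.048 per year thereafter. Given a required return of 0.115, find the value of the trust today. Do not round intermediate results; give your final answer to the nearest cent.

€82752.36

D_1 = 5013.80000
D_2 = 5846.09080
Terminal value at year 2: TV = D_2×(1+g_2)/(r−g_2) = 6126.70316/0.067 = 91443.33072
P_0 = D_1/(1+r)^1 + D_2/(1+r)^2 + TV/(1+r)^2
    = 4496.68161 + 4702.35943 + 73553.32359 = 82752.36463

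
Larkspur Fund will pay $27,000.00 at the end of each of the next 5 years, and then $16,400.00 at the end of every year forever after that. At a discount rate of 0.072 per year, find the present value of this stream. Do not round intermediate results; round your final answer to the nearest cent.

PV of 5-year annuity: $27,000.00 × [1 − (1+0.072)^−5] / 0.072 = 110115.01505
Perpetuity value at year 5: $16,400.00 / 0.072 = 227777.77778
PV of perpetuity: 227777.77778 / (1+0.072)^5 = 160893.10197
Total PV = 110115.01505 + 160893.10197 = 271008.11702

$271008.12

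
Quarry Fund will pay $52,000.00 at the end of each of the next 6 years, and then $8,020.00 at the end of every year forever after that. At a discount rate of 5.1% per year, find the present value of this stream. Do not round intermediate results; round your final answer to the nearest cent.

$379771.72

PV of 6-year annuity: $52,000.00 × [1 − (1+0.051)^−6] / 0.051 = 263094.01401
Perpetuity value at year 6: $8,020.00 / 0.051 = 157254.90196
PV of perpetuity: 157254.90196 / (1+0.051)^6 = 116677.70980
Total PV = 263094.01401 + 116677.70980 = 379771.72381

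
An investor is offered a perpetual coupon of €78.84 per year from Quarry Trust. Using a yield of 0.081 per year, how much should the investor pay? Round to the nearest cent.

Level perpetuity: PV = C / r = €78.84 / 0.081 = €973.33

€973.33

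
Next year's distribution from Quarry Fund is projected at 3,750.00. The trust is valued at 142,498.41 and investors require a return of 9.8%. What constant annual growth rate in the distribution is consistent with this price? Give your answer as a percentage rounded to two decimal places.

7.17%

P = D₁/(r−g) ⇒ g = r − D₁/P = 0.098 − 3,750.00/142,498.41 = 0.071684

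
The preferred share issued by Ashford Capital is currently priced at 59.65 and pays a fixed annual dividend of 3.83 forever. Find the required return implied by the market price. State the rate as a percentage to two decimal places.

6.42%

P = C/r ⇒ r = C/P = 3.83/59.65 = 0.064208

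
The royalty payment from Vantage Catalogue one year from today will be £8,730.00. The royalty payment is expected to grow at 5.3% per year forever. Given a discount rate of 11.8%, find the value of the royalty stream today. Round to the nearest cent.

£134307.69

Growing perpetuity: P = D₁ / (r − g) = £8,730.0000 / (0.118 − 0.053) = £134,307.69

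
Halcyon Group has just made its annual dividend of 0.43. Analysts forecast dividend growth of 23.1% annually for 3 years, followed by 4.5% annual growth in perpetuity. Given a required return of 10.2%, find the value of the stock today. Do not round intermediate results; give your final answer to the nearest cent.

12.60

D_1 = 0.52933
D_2 = 0.65161
D_3 = 0.80213
Terminal value at year 3: TV = D_3×(1+g_2)/(r−g_2) = 0.83822/0.057 = 14.70564
P_0 = D_1/(1+r)^1 + D_2/(1+r)^2 + D_3/(1+r)^3 + TV/(1+r)^3
    = 0.48034 + 0.53656 + 0.59937 + 10.98852 = 12.60480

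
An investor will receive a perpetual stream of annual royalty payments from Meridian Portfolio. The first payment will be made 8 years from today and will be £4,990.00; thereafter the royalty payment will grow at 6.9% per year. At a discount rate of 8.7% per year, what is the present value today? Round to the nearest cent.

Value at end of year 7: C₁ / (r − g) = £4,990.00 / (0.087 − 0.069) = £277,222.2222
Discount to today: PV = £277,222.2222 / (1 + 0.087)^7 = £277,222.2222 / 1.793109 = £154,604.18

£154604.18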